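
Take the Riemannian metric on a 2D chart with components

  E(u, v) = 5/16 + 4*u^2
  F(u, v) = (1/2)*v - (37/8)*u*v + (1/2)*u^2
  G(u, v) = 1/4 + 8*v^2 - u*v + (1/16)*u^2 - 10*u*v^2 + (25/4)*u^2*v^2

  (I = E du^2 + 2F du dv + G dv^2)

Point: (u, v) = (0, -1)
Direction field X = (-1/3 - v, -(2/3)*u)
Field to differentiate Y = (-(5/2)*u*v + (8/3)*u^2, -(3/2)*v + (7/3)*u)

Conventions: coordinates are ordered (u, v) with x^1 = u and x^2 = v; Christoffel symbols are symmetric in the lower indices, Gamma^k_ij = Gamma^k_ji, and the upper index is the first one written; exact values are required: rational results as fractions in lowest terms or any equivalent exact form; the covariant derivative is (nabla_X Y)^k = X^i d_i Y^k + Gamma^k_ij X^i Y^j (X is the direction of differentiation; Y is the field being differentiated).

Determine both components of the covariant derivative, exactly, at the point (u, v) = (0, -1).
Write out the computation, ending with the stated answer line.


E = 5/16, F = -1/2, G = 33/4 at the point
E_u = 0, E_v = 0, F_u = 37/8, F_v = 1/2, G_u = -9, G_v = -16
EG - F^2 = 149/64;  g^inv = (64/149) * [[33/4, 1/2], [1/2, 5/16]]
first-kind symbols [ij,l] = (1/2)(d_i g_jl + d_j g_il - d_l g_ij): [uu,u] = E_u/2 = 0, [uu,v] = F_u - E_v/2 = 37/8, [uv,u] = E_v/2 = 0, [uv,v] = G_u/2 = -9/2, [vv,u] = F_v - G_u/2 = 5, [vv,v] = G_v/2 = -8
Gamma^u_ij = (G*[ij,u] - F*[ij,v])/(EG - F^2), Gamma^v_ij = (E*[ij,v] - F*[ij,u])/(EG - F^2)
Gamma_uuu = 148/149, Gamma_uuv = -144/149, Gamma_uvv = 16, Gamma_vuu = 185/298, Gamma_vuv = -90/149, Gamma_vvv = 0
X = (2/3, 0), Y = (0, 3/2) at the point

Answer: (nabla_X Y)^u = 313/447, (nabla_X Y)^v = 1276/1341


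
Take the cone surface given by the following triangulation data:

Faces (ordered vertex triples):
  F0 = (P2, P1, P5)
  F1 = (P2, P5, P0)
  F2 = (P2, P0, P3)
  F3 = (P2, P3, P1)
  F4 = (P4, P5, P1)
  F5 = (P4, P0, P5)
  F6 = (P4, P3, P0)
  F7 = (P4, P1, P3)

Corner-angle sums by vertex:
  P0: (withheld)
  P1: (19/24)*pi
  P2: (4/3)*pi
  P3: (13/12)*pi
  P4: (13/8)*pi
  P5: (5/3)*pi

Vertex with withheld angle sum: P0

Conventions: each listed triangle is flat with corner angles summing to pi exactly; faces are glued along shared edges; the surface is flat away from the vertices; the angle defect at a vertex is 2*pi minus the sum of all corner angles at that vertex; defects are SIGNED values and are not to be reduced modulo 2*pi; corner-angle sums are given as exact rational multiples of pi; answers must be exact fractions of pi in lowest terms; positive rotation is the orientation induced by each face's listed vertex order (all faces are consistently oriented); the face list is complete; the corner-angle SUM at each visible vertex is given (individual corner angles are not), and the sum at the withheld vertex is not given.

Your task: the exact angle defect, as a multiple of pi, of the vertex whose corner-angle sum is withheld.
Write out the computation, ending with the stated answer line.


V = 6, E = 12, F = 8; chi = V - E + F = 2
Gauss-Bonnet: total defect = 2*pi*chi = 4*pi; visible defects sum to (7/2)*pi

Answer: defect(P0) = pi/2


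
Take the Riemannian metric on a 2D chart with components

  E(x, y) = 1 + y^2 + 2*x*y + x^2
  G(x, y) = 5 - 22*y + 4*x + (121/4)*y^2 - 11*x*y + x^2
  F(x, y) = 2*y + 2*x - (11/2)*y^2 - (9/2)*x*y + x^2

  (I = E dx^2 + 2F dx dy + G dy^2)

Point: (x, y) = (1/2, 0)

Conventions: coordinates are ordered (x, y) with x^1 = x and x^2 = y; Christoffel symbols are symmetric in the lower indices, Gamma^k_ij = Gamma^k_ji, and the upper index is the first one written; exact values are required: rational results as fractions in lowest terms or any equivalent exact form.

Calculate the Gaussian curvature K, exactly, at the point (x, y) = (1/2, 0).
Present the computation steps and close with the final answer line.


E = 5/4, F = 5/4, G = 29/4, EG - F^2 = 15/2 at the point
E_x = 1, E_y = 1, F_x = 3, F_y = -1/4, G_x = 5, G_y = -55/2
E_yy = 2, F_xy = -9/2, G_xx = 2
Compute both Brioschi determinants and normalise by (EG - F^2)^2.
M1 = [[-E_yy/2 + F_xy - G_xx/2, E_x/2, F_x - E_y/2], [F_y - G_x/2, E, F], [G_y/2, F, G]] = [[-13/2, 1/2, 5/2], [-11/4, 5/4, 5/4], [-55/4, 5/4, 29/4]]; det M1 = -13
M2 = [[0, E_y/2, G_x/2], [E_y/2, E, F], [G_x/2, F, G]] = [[0, 1/2, 5/2], [1/2, 5/4, 5/4], [5/2, 5/4, 29/4]]; det M2 = -13/2
det M1 - det M2 = -13/2; K = -13/2 / (15/2)^2 = -26/225

Answer: K = -26/225


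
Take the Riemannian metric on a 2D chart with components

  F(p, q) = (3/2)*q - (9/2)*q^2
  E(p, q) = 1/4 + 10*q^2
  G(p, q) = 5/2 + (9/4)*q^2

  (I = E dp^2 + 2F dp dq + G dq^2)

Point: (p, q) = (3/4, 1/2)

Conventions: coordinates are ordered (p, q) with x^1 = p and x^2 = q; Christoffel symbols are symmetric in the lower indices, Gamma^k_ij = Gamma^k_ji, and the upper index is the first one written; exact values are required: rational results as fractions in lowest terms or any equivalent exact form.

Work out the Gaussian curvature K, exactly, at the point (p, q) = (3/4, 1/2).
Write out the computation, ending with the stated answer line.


E = 11/4, F = -3/8, G = 49/16, EG - F^2 = 265/32 at the point
E_p = 0, E_q = 10, F_p = 0, F_q = -3, G_p = 0, G_q = 9/4
E_qq = 20, F_pq = 0, G_pp = 0
Evaluate Brioschi's two determinant matrices M1, M2 and divide by (EG - F^2)^2.
M1 = [[-E_qq/2 + F_pq - G_pp/2, E_p/2, F_p - E_q/2], [F_q - G_p/2, E, F], [G_q/2, F, G]] = [[-10, 0, -5], [-3, 11/4, -3/8], [9/8, -3/8, 49/16]]; det M1 = -2335/32
M2 = [[0, E_q/2, G_p/2], [E_q/2, E, F], [G_p/2, F, G]] = [[0, 5, 0], [5, 11/4, -3/8], [0, -3/8, 49/16]]; det M2 = -1225/16
det M1 - det M2 = 115/32; K = 115/32 / (265/32)^2 = 736/14045

Answer: K = 736/14045


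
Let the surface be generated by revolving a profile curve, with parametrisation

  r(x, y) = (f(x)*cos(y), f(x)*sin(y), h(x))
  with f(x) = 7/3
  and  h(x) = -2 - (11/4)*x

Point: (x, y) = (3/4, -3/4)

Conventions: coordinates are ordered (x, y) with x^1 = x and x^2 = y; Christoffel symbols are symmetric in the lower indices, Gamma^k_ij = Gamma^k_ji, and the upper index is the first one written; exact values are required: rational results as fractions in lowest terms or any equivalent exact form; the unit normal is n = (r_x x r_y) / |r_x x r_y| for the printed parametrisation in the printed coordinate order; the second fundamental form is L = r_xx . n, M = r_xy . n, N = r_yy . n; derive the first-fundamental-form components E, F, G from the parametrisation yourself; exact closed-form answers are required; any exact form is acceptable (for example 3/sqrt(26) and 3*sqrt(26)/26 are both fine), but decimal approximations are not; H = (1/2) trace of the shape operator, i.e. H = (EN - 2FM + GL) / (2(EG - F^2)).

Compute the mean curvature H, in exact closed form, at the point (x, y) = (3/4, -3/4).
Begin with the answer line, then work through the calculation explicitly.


Answer: H = -3/14

f = 7/3, f' = 0, f'' = 0, h' = -11/4, h'' = 0
E = 121/16, F = 0, G = 49/9; answer radicand W^2 = 121/16
unnormalised second-form numerators: l = 0, m = 0, n = -77/12; L = l/sqrt(121/16), and similarly M = m/sqrt(W^2), N = n/sqrt(W^2)
H = (E*n - 2*F*m + G*l) / (2*(EG - F^2)*sqrt(W^2)); E*n - 2*F*m + G*l = -9317/192, EG - F^2 = 5929/144, so H = (-33/56)/sqrt(121/16)


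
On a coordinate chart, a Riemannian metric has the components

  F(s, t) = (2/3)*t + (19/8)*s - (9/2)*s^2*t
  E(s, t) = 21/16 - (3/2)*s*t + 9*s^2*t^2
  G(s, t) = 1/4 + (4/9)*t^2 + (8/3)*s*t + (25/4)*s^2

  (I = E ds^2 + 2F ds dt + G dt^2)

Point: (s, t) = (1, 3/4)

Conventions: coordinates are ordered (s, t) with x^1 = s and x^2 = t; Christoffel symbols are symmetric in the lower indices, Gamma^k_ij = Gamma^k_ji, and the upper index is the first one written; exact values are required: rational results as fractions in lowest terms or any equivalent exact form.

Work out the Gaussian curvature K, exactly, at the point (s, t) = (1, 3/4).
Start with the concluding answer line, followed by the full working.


Answer: K = -20/5547

E = 21/4, F = -1/2, G = 35/4, EG - F^2 = 731/16 at the point
E_s = 9, E_t = 12, F_s = -35/8, F_t = -23/6, G_s = 29/2, G_t = 10/3
E_tt = 18, F_st = -9, G_ss = 25/2
Evaluate Brioschi's two determinant matrices M1, M2 and divide by (EG - F^2)^2.
M1 = [[-E_tt/2 + F_st - G_ss/2, E_s/2, F_s - E_t/2], [F_t - G_s/2, E, F], [G_t/2, F, G]] = [[-97/4, 9/2, -83/8], [-133/12, 21/4, -1/2], [5/3, -1/2, 35/4]]; det M1 = -30815/48
M2 = [[0, E_t/2, G_s/2], [E_t/2, E, F], [G_s/2, F, G]] = [[0, 6, 29/4], [6, 21/4, -1/2], [29/4, -1/2, 35/4]]; det M2 = -40605/64
det M1 - det M2 = -1445/192; K = -1445/192 / (731/16)^2 = -20/5547


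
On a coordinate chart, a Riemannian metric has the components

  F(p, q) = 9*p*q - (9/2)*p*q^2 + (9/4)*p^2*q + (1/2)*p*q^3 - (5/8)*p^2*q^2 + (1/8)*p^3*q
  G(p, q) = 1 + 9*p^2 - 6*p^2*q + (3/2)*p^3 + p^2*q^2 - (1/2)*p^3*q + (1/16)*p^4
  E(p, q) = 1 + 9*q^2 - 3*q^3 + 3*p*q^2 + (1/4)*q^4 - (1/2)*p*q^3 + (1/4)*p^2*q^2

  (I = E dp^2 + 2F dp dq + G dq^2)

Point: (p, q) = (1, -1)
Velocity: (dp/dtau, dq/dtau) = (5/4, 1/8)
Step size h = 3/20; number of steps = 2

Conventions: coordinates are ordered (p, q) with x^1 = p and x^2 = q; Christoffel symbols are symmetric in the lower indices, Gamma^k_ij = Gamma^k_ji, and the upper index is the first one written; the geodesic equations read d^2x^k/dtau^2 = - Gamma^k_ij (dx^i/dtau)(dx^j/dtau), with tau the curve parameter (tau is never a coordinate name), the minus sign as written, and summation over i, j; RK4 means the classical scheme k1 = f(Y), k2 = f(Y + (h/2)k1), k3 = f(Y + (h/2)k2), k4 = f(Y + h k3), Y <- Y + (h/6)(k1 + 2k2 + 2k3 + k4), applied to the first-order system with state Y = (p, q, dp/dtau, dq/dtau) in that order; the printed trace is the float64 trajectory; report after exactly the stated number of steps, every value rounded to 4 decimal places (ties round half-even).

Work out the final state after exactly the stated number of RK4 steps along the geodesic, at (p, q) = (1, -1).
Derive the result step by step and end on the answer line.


f(Y) = (dp/dtau, dq/dtau, -Gamma^p_ij Y'^i Y'^j, -Gamma^q_ij Y'^i Y'^j) with the Gammas evaluated at the stage position; h = 0.150000; intermediate values shown to 6 dp
step 0: p = 1.0000, q = -1.0000, dp/dtau = 1.2500, dq/dtau = 0.1250
step 1:
  k1: at (p, q) = (1.000000, -1.000000), (dp/dtau, dq/dtau) = (1.250000, 0.125000); Gamma_ppp = 0.057041, Gamma_ppq = -0.513369, Gamma_pqq = 0.114082, Gamma_qpp = -0.060606, Gamma_qpq = 0.545455, Gamma_qqq = -0.121212; k1 = (1.250000, 0.125000, 0.069519, -0.073864)
  k2: at (p, q) = (1.093750, -0.990625), (dp/dtau, dq/dtau) = (1.255214, 0.119460); Gamma_ppp = 0.051137, Gamma_ppq = -0.468460, Gamma_pqq = 0.112921, Gamma_qpp = -0.059559, Gamma_qpq = 0.545617, Gamma_qqq = -0.131519; k2 = (1.255214, 0.119460, 0.058308, -0.067912)
  k3: at (p, q) = (1.094141, -0.991040), (dp/dtau, dq/dtau) = (1.254373, 0.119907); Gamma_ppp = 0.051136, Gamma_ppq = -0.468314, Gamma_pqq = 0.112911, Gamma_qpp = -0.059555, Gamma_qpq = 0.545425, Gamma_qqq = -0.131502; k3 = (1.254373, 0.119907, 0.058793, -0.068474)
  k4: at (p, q) = (1.188156, -0.982014), (dp/dtau, dq/dtau) = (1.258819, 0.114729); Gamma_ppp = 0.045870, Gamma_ppq = -0.427496, Gamma_pqq = 0.110997, Gamma_qpp = -0.058134, Gamma_qpq = 0.541794, Gamma_qqq = -0.140674; k4 = (1.258819, 0.114729, 0.049333, -0.062523)
  Y <- Y + (h/6)(k1 + 2k2 + 2k3 + k4): p = 1.1882, q = -0.9820, dp/dtau = 1.2588, dq/dtau = 0.1148
step 2:
  k1: at (p, q) = (1.188200, -0.982038), (dp/dtau, dq/dtau) = (1.258826, 0.114771); Gamma_ppp = 0.045869, Gamma_ppq = -0.427481, Gamma_pqq = 0.110996, Gamma_qpp = -0.058133, Gamma_qpq = 0.541781, Gamma_qqq = -0.140674; k1 = (1.258826, 0.114771, 0.049375, -0.062576)
  k2: at (p, q) = (1.282612, -0.973431), (dp/dtau, dq/dtau) = (1.262529, 0.110078); Gamma_ppp = 0.041191, Gamma_ppq = -0.390546, Gamma_pqq = 0.108548, Gamma_qpp = -0.056457, Gamma_qpq = 0.535292, Gamma_qqq = -0.148778; k2 = (1.262529, 0.110078, 0.041581, -0.056992)
  k3: at (p, q) = (1.282890, -0.973783), (dp/dtau, dq/dtau) = (1.261945, 0.110497); Gamma_ppp = 0.041195, Gamma_ppq = -0.390485, Gamma_pqq = 0.108543, Gamma_qpp = -0.056456, Gamma_qpq = 0.535143, Gamma_qqq = -0.148753; k3 = (1.261945, 0.110497, 0.041971, -0.057519)
  k4: at (p, q) = (1.377492, -0.965464), (dp/dtau, dq/dtau) = (1.265122, 0.106143); Gamma_ppp = 0.037056, Gamma_ppq = -0.357273, Gamma_pqq = 0.105741, Gamma_qpp = -0.054624, Gamma_qpq = 0.526653, Gamma_qqq = -0.155872; k4 = (1.265122, 0.106143, 0.035451, -0.052258)
  Y <- Y + (h/6)(k1 + 2k2 + 2k3 + k4): p = 1.3775, q = -0.9655, dp/dtau = 1.2651, dq/dtau = 0.1062

Answer: p = 1.3775, q = -0.9655, dp/dtau = 1.2651, dq/dtau = 0.1062


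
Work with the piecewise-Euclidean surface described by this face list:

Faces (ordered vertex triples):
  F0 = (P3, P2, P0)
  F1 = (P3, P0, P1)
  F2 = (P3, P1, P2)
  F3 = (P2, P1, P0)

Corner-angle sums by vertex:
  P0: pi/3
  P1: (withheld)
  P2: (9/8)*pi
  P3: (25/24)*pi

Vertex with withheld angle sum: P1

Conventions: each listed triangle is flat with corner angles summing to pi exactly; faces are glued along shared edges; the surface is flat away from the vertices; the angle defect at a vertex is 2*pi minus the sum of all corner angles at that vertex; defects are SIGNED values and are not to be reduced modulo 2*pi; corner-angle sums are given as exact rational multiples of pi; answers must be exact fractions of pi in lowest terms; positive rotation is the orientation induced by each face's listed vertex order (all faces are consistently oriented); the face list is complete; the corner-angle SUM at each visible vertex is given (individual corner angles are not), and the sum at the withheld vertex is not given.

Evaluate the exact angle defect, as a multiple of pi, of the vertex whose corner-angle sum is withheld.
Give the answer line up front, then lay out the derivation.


Answer: defect(P1) = pi/2

V = 4, E = 6, F = 4; chi = V - E + F = 2
Gauss-Bonnet: total defect = 2*pi*chi = 4*pi; visible defects sum to (7/2)*pi


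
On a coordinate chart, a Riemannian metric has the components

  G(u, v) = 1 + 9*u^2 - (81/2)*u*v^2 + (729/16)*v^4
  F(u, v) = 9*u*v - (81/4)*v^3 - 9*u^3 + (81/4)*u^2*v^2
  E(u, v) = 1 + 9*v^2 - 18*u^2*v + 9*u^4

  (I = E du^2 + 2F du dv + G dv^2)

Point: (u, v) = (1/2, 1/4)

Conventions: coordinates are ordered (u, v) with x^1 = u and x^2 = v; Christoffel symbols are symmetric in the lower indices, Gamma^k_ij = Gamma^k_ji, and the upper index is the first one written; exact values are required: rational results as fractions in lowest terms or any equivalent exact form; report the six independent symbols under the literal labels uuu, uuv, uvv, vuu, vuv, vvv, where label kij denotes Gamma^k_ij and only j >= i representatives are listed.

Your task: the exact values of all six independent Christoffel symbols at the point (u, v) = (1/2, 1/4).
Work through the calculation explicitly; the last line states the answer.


E = 1, F = 0, G = 8857/4096 at the point
E_u = 0, E_v = 0, F_u = -207/64, F_v = 207/64, G_u = 207/32, G_v = -1863/256
EG - F^2 = 8857/4096;  g^inv = (4096/8857) * [[8857/4096, 0], [0, 1]]
first-kind symbols [ij,l] = (1/2)(d_i g_jl + d_j g_il - d_l g_ij): [uu,u] = E_u/2 = 0, [uu,v] = F_u - E_v/2 = -207/64, [uv,u] = E_v/2 = 0, [uv,v] = G_u/2 = 207/64, [vv,u] = F_v - G_u/2 = 0, [vv,v] = G_v/2 = -1863/512
Gamma^u_ij = (G*[ij,u] - F*[ij,v])/(EG - F^2), Gamma^v_ij = (E*[ij,v] - F*[ij,u])/(EG - F^2)

Answer: Gamma_uuu = 0, Gamma_uuv = 0, Gamma_uvv = 0, Gamma_vuu = -13248/8857, Gamma_vuv = 13248/8857, Gamma_vvv = -14904/8857


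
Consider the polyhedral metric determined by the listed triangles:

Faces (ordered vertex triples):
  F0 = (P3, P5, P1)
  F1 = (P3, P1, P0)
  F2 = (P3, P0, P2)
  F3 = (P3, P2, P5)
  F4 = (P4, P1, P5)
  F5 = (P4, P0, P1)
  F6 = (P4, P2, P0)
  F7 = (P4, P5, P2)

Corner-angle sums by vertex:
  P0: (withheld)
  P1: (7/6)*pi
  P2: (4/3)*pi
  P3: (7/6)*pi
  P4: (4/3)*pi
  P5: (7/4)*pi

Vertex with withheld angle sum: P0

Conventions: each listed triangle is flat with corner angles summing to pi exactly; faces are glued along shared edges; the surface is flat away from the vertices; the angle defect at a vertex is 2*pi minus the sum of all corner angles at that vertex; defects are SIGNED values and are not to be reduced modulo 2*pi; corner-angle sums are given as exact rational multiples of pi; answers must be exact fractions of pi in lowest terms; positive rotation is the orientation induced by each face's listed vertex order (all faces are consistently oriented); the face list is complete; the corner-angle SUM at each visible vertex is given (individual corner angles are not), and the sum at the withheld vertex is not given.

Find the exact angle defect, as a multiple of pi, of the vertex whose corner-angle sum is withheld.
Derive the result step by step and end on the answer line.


V = 6, E = 12, F = 8; chi = V - E + F = 2
Gauss-Bonnet: total defect = 2*pi*chi = 4*pi; visible defects sum to (13/4)*pi

Answer: defect(P0) = (3/4)*pi


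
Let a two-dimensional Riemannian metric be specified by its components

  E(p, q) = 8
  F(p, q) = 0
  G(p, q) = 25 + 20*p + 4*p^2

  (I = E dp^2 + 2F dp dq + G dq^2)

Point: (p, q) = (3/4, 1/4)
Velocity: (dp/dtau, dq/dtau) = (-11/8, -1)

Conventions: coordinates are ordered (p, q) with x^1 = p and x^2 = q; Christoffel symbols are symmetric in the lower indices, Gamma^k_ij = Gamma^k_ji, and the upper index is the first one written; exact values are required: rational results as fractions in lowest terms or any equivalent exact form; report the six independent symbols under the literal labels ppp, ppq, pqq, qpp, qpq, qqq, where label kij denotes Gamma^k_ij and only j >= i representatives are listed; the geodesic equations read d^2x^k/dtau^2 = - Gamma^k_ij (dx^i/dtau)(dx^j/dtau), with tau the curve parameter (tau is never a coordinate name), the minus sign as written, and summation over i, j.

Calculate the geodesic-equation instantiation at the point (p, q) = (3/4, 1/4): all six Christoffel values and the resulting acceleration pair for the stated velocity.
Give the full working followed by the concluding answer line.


E = 8, F = 0, G = 169/4 at the point
E_p = 0, E_q = 0, F_p = 0, F_q = 0, G_p = 26, G_q = 0
EG - F^2 = 338;  g^inv = (1/338) * [[169/4, 0], [0, 8]]
first-kind symbols [ij,l] = (1/2)(d_i g_jl + d_j g_il - d_l g_ij): [pp,p] = E_p/2 = 0, [pp,q] = F_p - E_q/2 = 0, [pq,p] = E_q/2 = 0, [pq,q] = G_p/2 = 13, [qq,p] = F_q - G_p/2 = -13, [qq,q] = G_q/2 = 0
Gamma^p_ij = (G*[ij,p] - F*[ij,q])/(EG - F^2), Gamma^q_ij = (E*[ij,q] - F*[ij,p])/(EG - F^2)
Gamma_ppp = 0, Gamma_ppq = 0, Gamma_pqq = -13/8, Gamma_qpp = 0, Gamma_qpq = 4/13, Gamma_qqq = 0
d^2p/dtau^2 = -(Gamma_ppp*(-11/8)^2 + 2*Gamma_ppq*(-11/8)*(-1) + Gamma_pqq*(-1)^2) = 13/8
d^2q/dtau^2 = -(Gamma_qpp*(-11/8)^2 + 2*Gamma_qpq*(-11/8)*(-1) + Gamma_qqq*(-1)^2) = -11/13

Answer: Gamma_ppp = 0, Gamma_ppq = 0, Gamma_pqq = -13/8, Gamma_qpp = 0, Gamma_qpq = 4/13, Gamma_qqq = 0; accelerations (d^2p/dtau^2, d^2q/dtau^2) = (13/8, -11/13)


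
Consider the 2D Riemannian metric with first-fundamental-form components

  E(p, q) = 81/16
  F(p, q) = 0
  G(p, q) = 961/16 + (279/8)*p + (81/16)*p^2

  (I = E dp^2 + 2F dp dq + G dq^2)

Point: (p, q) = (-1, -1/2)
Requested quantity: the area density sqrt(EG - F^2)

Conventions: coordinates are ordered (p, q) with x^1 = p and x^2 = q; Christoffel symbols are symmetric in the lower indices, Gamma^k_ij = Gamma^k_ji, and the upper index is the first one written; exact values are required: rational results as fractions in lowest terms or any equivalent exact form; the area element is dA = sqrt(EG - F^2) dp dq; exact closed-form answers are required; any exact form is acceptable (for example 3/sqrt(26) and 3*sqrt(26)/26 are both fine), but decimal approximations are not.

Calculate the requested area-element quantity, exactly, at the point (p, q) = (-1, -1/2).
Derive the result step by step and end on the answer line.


E = 81/16, F = 0, G = 121/4; EG - F^2 = 9801/64

Answer: sqrt(EG - F^2) = 99/8


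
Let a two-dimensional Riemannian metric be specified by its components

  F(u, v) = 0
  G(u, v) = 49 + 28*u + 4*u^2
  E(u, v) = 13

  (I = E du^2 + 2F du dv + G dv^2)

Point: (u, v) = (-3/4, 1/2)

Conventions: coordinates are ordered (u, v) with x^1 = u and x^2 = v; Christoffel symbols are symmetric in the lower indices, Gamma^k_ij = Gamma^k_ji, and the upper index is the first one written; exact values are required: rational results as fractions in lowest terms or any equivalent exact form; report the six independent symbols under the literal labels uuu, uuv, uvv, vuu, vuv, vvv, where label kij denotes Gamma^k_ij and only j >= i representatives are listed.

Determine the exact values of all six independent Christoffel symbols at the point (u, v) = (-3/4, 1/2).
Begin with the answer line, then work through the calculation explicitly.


Answer: Gamma_uuu = 0, Gamma_uuv = 0, Gamma_uvv = -11/13, Gamma_vuu = 0, Gamma_vuv = 4/11, Gamma_vvv = 0

E = 13, F = 0, G = 121/4 at the point
E_u = 0, E_v = 0, F_u = 0, F_v = 0, G_u = 22, G_v = 0
EG - F^2 = 1573/4;  g^inv = (4/1573) * [[121/4, 0], [0, 13]]
first-kind symbols [ij,l] = (1/2)(d_i g_jl + d_j g_il - d_l g_ij): [uu,u] = E_u/2 = 0, [uu,v] = F_u - E_v/2 = 0, [uv,u] = E_v/2 = 0, [uv,v] = G_u/2 = 11, [vv,u] = F_v - G_u/2 = -11, [vv,v] = G_v/2 = 0
Gamma^u_ij = (G*[ij,u] - F*[ij,v])/(EG - F^2), Gamma^v_ij = (E*[ij,v] - F*[ij,u])/(EG - F^2)


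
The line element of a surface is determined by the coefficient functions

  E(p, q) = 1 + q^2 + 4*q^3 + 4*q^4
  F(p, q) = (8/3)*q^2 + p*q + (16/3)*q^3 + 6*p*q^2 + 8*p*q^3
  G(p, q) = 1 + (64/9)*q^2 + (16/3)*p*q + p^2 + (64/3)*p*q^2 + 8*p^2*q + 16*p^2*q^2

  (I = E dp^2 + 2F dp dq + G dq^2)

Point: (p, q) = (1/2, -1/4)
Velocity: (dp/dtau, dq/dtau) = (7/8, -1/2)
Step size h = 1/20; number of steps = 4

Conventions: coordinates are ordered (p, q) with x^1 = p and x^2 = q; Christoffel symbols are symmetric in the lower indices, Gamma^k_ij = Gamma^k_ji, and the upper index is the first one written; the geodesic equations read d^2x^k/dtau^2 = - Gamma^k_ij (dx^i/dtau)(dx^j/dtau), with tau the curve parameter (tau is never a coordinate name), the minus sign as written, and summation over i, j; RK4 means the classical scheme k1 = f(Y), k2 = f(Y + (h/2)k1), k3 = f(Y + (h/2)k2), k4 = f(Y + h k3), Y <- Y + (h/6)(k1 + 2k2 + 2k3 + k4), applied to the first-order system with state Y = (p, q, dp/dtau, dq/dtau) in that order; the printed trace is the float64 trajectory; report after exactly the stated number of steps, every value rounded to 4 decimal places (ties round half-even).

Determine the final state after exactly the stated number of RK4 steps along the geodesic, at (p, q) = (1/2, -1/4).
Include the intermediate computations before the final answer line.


f(Y) = (dp/dtau, dq/dtau, -Gamma^p_ij Y'^i Y'^j, -Gamma^q_ij Y'^i Y'^j) with the Gammas evaluated at the stage position; h = 0.050000; intermediate values shown to 6 dp
step 0: p = 0.5000, q = -0.2500, dp/dtau = 0.8750, dq/dtau = -0.5000
step 1:
  k1: at (p, q) = (0.500000, -0.250000), (dp/dtau, dq/dtau) = (0.875000, -0.500000); Gamma_ppp = 0.000000, Gamma_ppq = 0.000000, Gamma_pqq = -0.399524, Gamma_qpp = 0.000000, Gamma_qpq = 0.000000, Gamma_qqq = -2.130797; k1 = (0.875000, -0.500000, 0.099881, 0.532699)
  k2: at (p, q) = (0.521875, -0.262500), (dp/dtau, dq/dtau) = (0.877497, -0.486683); Gamma_ppp = 0.000000, Gamma_ppq = 0.004041, Gamma_pqq = -0.384237, Gamma_qpp = 0.000000, Gamma_qpq = 0.023532, Gamma_qqq = -2.237531; k2 = (0.877497, -0.486683, 0.094462, 0.550081)
  k3: at (p, q) = (0.521937, -0.262167), (dp/dtau, dq/dtau) = (0.877362, -0.486248); Gamma_ppp = 0.000000, Gamma_ppq = 0.003940, Gamma_pqq = -0.384879, Gamma_qpp = 0.000000, Gamma_qpq = 0.022890, Gamma_qqq = -2.236095; k3 = (0.877362, -0.486248, 0.094361, 0.548226)
  k4: at (p, q) = (0.543868, -0.274312), (dp/dtau, dq/dtau) = (0.879718, -0.472589); Gamma_ppp = 0.000000, Gamma_ppq = 0.007385, Gamma_pqq = -0.367683, Gamma_qpp = 0.000000, Gamma_qpq = 0.046781, Gamma_qqq = -2.329283; k4 = (0.879718, -0.472589, 0.088258, 0.559121)
  Y <- Y + (h/6)(k1 + 2k2 + 2k3 + k4): p = 0.5439, q = -0.2743, dp/dtau = 0.8797, dq/dtau = -0.4726
step 2:
  k1: at (p, q) = (0.543870, -0.274320), (dp/dtau, dq/dtau) = (0.879715, -0.472596); Gamma_ppp = 0.000000, Gamma_ppq = 0.007387, Gamma_pqq = -0.367667, Gamma_qpp = 0.000000, Gamma_qpq = 0.046797, Gamma_qqq = -2.329316; k1 = (0.879715, -0.472596, 0.088259, 0.559159)
  k2: at (p, q) = (0.565863, -0.286135), (dp/dtau, dq/dtau) = (0.881921, -0.458617); Gamma_ppp = 0.000000, Gamma_ppq = 0.010233, Gamma_pqq = -0.349043, Gamma_qpp = 0.000000, Gamma_qpq = 0.070638, Gamma_qqq = -2.409361; k2 = (0.881921, -0.458617, 0.081692, 0.563902)
  k3: at (p, q) = (0.565918, -0.285786), (dp/dtau, dq/dtau) = (0.881757, -0.458499); Gamma_ppp = 0.000000, Gamma_ppq = 0.010155, Gamma_pqq = -0.349785, Gamma_qpp = 0.000000, Gamma_qpq = 0.069929, Gamma_qqq = -2.408594; k3 = (0.881757, -0.458499, 0.081744, 0.562880)
  k4: at (p, q) = (0.587958, -0.297245), (dp/dtau, dq/dtau) = (0.883802, -0.444452); Gamma_ppp = 0.000000, Gamma_ppq = 0.012439, Gamma_pqq = -0.330312, Gamma_qpp = 0.000000, Gamma_qpq = 0.093263, Gamma_qqq = -2.476654; k4 = (0.883802, -0.444452, 0.075021, 0.562502)
  Y <- Y + (h/6)(k1 + 2k2 + 2k3 + k4): p = 0.5880, q = -0.2972, dp/dtau = 0.8838, dq/dtau = -0.4445
step 3:
  k1: at (p, q) = (0.587961, -0.297248), (dp/dtau, dq/dtau) = (0.883799, -0.444470); Gamma_ppp = 0.000000, Gamma_ppq = 0.012439, Gamma_pqq = -0.330307, Gamma_qpp = 0.000000, Gamma_qpq = 0.093268, Gamma_qqq = -2.476663; k1 = (0.883799, -0.444470, 0.075026, 0.562548)
  k2: at (p, q) = (0.610056, -0.308359), (dp/dtau, dq/dtau) = (0.885675, -0.430406); Gamma_ppp = 0.000000, Gamma_ppq = 0.014188, Gamma_pqq = -0.310382, Gamma_qpp = 0.000000, Gamma_qpq = 0.115806, Gamma_qqq = -2.533467; k2 = (0.885675, -0.430406, 0.068315, 0.557613)
  k3: at (p, q) = (0.610103, -0.308008), (dp/dtau, dq/dtau) = (0.885507, -0.430529); Gamma_ppp = 0.000000, Gamma_ppq = 0.014137, Gamma_pqq = -0.311156, Gamma_qpp = 0.000000, Gamma_qpq = 0.115098, Gamma_qqq = -2.533330; k3 = (0.885507, -0.430529, 0.068453, 0.557325)
  k4: at (p, q) = (0.632236, -0.318774), (dp/dtau, dq/dtau) = (0.887222, -0.416603); Gamma_ppp = 0.000000, Gamma_ppq = 0.015415, Gamma_pqq = -0.291139, Gamma_qpp = 0.000000, Gamma_qpq = 0.136620, Gamma_qqq = -2.580262; k4 = (0.887222, -0.416603, 0.061925, 0.548820)
  Y <- Y + (h/6)(k1 + 2k2 + 2k3 + k4): p = 0.6322, q = -0.3188, dp/dtau = 0.8872, dq/dtau = -0.4166
step 4:
  k1: at (p, q) = (0.632239, -0.318772), (dp/dtau, dq/dtau) = (0.887220, -0.416626); Gamma_ppp = 0.000000, Gamma_ppq = 0.015415, Gamma_pqq = -0.291144, Gamma_qpp = 0.000000, Gamma_qpq = 0.136616, Gamma_qqq = -2.580268; k1 = (0.887220, -0.416626, 0.061932, 0.548872)
  k2: at (p, q) = (0.654420, -0.329188), (dp/dtau, dq/dtau) = (0.888769, -0.402904); Gamma_ppp = 0.000000, Gamma_ppq = 0.016264, Gamma_pqq = -0.271339, Gamma_qpp = 0.000000, Gamma_qpq = 0.156937, Gamma_qqq = -2.618174; k2 = (0.888769, -0.402904, 0.055695, 0.537407)
  k3: at (p, q) = (0.654458, -0.328845), (dp/dtau, dq/dtau) = (0.888613, -0.403191); Gamma_ppp = 0.000000, Gamma_ppq = 0.016238, Gamma_pqq = -0.272090, Gamma_qpp = 0.000000, Gamma_qpq = 0.156275, Gamma_qqq = -2.618545; k3 = (0.888613, -0.403191, 0.055868, 0.537658)
  k4: at (p, q) = (0.676670, -0.338932), (dp/dtau, dq/dtau) = (0.890014, -0.389743); Gamma_ppp = 0.000000, Gamma_ppq = 0.016728, Gamma_pqq = -0.252674, Gamma_qpp = 0.000000, Gamma_qpq = 0.175350, Gamma_qqq = -2.648709; k4 = (0.890014, -0.389743, 0.049986, 0.523987)
  Y <- Y + (h/6)(k1 + 2k2 + 2k3 + k4): p = 0.6767, q = -0.3389, dp/dtau = 0.8900, dq/dtau = -0.3898

Answer: p = 0.6767, q = -0.3389, dp/dtau = 0.8900, dq/dtau = -0.3898


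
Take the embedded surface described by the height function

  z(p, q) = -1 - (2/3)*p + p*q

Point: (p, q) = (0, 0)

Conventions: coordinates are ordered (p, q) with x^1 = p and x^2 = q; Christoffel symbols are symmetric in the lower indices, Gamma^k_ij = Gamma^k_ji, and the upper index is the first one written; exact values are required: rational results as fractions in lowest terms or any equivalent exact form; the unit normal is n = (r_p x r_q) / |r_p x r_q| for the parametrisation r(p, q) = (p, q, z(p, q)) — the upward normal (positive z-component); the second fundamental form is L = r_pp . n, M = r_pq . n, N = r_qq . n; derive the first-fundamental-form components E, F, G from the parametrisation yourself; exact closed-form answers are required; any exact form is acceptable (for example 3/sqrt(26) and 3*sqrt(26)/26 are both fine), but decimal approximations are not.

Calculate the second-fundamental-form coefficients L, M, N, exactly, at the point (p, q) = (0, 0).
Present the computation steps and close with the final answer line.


z_p = -2/3, z_q = 0, z_pp = 0, z_pq = 1, z_qq = 0
E = 13/9, F = 0, G = 1; answer radicand W^2 = 13/9
unnormalised second-form numerators: l = 0, m = 1, n = 0; L = l/sqrt(13/9), and similarly M = m/sqrt(W^2), N = n/sqrt(W^2)

Answer: L = 0, M = 3*sqrt(13)/13, N = 0


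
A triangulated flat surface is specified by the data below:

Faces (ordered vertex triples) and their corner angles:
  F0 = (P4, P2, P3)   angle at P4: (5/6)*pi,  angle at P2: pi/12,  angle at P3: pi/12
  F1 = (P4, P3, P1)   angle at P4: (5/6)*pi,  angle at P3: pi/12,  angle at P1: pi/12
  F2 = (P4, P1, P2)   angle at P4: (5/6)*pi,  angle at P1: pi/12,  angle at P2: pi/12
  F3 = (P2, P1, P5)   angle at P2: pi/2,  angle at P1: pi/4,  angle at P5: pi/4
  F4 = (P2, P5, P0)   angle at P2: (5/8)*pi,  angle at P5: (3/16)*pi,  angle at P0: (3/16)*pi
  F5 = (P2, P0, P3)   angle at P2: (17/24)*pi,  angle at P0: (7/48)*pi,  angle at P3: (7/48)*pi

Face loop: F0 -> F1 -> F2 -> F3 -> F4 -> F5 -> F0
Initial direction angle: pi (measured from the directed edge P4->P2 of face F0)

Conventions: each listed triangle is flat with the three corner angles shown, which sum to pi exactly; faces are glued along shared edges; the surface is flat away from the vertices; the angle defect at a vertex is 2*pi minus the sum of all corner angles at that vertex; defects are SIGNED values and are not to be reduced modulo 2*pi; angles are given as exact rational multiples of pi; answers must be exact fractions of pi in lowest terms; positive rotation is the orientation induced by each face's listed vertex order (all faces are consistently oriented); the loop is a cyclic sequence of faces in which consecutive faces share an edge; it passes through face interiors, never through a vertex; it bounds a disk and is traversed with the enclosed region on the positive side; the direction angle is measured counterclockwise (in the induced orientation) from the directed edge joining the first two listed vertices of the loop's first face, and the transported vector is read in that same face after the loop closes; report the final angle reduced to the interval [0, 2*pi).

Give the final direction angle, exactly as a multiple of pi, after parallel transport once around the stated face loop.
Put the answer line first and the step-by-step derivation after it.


Answer: final direction angle = pi/2

enclosed vertex P2: corner angles sum to 2*pi, defect = 2*pi - 2*pi = 0
enclosed vertex P4: corner angles sum to (5/2)*pi, defect = 2*pi - (5/2)*pi = -pi/2
by Gauss-Bonnet the loop rotates the vector by the enclosed defect sum (positive orientation, mod 2*pi)
final angle = pi - pi/2 = pi/2 (mod 2*pi)


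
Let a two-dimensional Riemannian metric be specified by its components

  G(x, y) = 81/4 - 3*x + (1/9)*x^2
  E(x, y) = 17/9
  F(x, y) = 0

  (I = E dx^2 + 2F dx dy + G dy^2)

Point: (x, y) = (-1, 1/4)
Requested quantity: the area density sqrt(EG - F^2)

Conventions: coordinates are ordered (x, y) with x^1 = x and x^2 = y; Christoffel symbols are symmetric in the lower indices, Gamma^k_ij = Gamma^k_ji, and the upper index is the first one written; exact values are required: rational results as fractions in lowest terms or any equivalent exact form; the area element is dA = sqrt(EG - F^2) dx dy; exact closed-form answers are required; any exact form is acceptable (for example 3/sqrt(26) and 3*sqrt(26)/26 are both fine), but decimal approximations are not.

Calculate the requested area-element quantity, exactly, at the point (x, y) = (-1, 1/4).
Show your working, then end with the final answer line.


E = 17/9, F = 0, G = 841/36; EG - F^2 = 14297/324

Answer: sqrt(EG - F^2) = 29*sqrt(17)/18


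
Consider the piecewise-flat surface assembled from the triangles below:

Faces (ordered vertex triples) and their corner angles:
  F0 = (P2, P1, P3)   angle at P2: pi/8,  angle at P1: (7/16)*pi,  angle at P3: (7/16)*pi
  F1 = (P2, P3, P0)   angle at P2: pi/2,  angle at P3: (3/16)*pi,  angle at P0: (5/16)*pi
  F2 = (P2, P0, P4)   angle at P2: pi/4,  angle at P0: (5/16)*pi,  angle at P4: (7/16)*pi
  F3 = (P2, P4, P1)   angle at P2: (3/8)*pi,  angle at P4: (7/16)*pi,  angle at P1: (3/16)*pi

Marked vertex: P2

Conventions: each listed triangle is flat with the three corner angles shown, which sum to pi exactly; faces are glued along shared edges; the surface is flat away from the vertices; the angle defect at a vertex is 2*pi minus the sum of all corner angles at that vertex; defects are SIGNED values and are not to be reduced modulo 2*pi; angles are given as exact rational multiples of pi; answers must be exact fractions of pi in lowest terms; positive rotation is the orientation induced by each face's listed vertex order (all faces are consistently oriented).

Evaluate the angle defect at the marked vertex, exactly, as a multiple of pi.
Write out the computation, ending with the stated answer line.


Sum of corner angles at P2: (5/4)*pi
defect = 2*pi - (5/4)*pi

Answer: defect(P2) = (3/4)*pi


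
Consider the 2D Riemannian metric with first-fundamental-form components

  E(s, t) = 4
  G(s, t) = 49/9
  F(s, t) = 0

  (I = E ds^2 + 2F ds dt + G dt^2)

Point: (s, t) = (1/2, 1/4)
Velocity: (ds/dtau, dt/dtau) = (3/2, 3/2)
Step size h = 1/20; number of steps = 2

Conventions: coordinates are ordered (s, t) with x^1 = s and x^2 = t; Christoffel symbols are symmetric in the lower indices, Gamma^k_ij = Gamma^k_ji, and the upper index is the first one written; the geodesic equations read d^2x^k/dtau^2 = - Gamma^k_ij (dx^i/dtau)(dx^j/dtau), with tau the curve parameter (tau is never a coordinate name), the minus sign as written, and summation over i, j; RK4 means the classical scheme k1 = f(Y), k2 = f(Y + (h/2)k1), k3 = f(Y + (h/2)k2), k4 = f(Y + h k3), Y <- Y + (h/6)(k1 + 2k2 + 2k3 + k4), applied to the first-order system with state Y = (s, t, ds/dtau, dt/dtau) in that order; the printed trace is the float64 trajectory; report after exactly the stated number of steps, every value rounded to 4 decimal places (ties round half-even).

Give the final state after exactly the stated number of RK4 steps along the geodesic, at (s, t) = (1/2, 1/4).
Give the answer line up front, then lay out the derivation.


Answer: s = 0.6500, t = 0.4000, ds/dtau = 1.5000, dt/dtau = 1.5000

f(Y) = (ds/dtau, dt/dtau, -Gamma^s_ij Y'^i Y'^j, -Gamma^t_ij Y'^i Y'^j) with the Gammas evaluated at the stage position; h = 0.050000; intermediate values shown to 6 dp
step 0: s = 0.5000, t = 0.2500, ds/dtau = 1.5000, dt/dtau = 1.5000
step 1:
  k1: at (s, t) = (0.500000, 0.250000), (ds/dtau, dt/dtau) = (1.500000, 1.500000); Gamma_sss = 0.000000, Gamma_sst = 0.000000, Gamma_stt = 0.000000, Gamma_tss = 0.000000, Gamma_tst = 0.000000, Gamma_ttt = 0.000000; k1 = (1.500000, 1.500000, 0.000000, 0.000000)
  k2: at (s, t) = (0.537500, 0.287500), (ds/dtau, dt/dtau) = (1.500000, 1.500000); Gamma_sss = 0.000000, Gamma_sst = 0.000000, Gamma_stt = 0.000000, Gamma_tss = 0.000000, Gamma_tst = 0.000000, Gamma_ttt = 0.000000; k2 = (1.500000, 1.500000, 0.000000, 0.000000)
  k3: at (s, t) = (0.537500, 0.287500), (ds/dtau, dt/dtau) = (1.500000, 1.500000); Gamma_sss = 0.000000, Gamma_sst = 0.000000, Gamma_stt = 0.000000, Gamma_tss = 0.000000, Gamma_tst = 0.000000, Gamma_ttt = 0.000000; k3 = (1.500000, 1.500000, 0.000000, 0.000000)
  k4: at (s, t) = (0.575000, 0.325000), (ds/dtau, dt/dtau) = (1.500000, 1.500000); Gamma_sss = 0.000000, Gamma_sst = 0.000000, Gamma_stt = 0.000000, Gamma_tss = 0.000000, Gamma_tst = 0.000000, Gamma_ttt = 0.000000; k4 = (1.500000, 1.500000, 0.000000, 0.000000)
  Y <- Y + (h/6)(k1 + 2k2 + 2k3 + k4): s = 0.5750, t = 0.3250, ds/dtau = 1.5000, dt/dtau = 1.5000
step 2:
  k1: at (s, t) = (0.575000, 0.325000), (ds/dtau, dt/dtau) = (1.500000, 1.500000); Gamma_sss = 0.000000, Gamma_sst = 0.000000, Gamma_stt = 0.000000, Gamma_tss = 0.000000, Gamma_tst = 0.000000, Gamma_ttt = 0.000000; k1 = (1.500000, 1.500000, 0.000000, 0.000000)
  k2: at (s, t) = (0.612500, 0.362500), (ds/dtau, dt/dtau) = (1.500000, 1.500000); Gamma_sss = 0.000000, Gamma_sst = 0.000000, Gamma_stt = 0.000000, Gamma_tss = 0.000000, Gamma_tst = 0.000000, Gamma_ttt = 0.000000; k2 = (1.500000, 1.500000, 0.000000, 0.000000)
  k3: at (s, t) = (0.612500, 0.362500), (ds/dtau, dt/dtau) = (1.500000, 1.500000); Gamma_sss = 0.000000, Gamma_sst = 0.000000, Gamma_stt = 0.000000, Gamma_tss = 0.000000, Gamma_tst = 0.000000, Gamma_ttt = 0.000000; k3 = (1.500000, 1.500000, 0.000000, 0.000000)
  k4: at (s, t) = (0.650000, 0.400000), (ds/dtau, dt/dtau) = (1.500000, 1.500000); Gamma_sss = 0.000000, Gamma_sst = 0.000000, Gamma_stt = 0.000000, Gamma_tss = 0.000000, Gamma_tst = 0.000000, Gamma_ttt = 0.000000; k4 = (1.500000, 1.500000, 0.000000, 0.000000)
  Y <- Y + (h/6)(k1 + 2k2 + 2k3 + k4): s = 0.6500, t = 0.4000, ds/dtau = 1.5000, dt/dtau = 1.5000


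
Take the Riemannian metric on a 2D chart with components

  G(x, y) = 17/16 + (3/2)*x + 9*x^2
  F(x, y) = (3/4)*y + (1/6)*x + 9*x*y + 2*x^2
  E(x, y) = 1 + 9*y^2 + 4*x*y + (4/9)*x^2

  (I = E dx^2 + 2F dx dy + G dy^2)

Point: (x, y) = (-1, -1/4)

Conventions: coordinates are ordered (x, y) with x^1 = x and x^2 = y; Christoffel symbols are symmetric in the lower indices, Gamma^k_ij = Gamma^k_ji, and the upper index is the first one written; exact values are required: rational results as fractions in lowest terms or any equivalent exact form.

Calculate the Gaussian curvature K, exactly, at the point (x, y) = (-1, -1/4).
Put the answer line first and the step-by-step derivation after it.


Answer: K = -46656/579121

E = 433/144, F = 187/48, G = 137/16, EG - F^2 = 761/72 at the point
E_x = -17/9, E_y = -17/2, F_x = -73/12, F_y = -33/4, G_x = -33/2, G_y = 0
E_yy = 18, F_xy = 9, G_xx = 18
By Brioschi, K is (det M1 - det M2) divided by (EG - F^2) squared.
M1 = [[-E_yy/2 + F_xy - G_xx/2, E_x/2, F_x - E_y/2], [F_y - G_x/2, E, F], [G_y/2, F, G]] = [[-9, -17/18, -11/6], [0, 433/144, 187/48], [0, 187/48, 137/16]]; det M1 = -761/8
M2 = [[0, E_y/2, G_x/2], [E_y/2, E, F], [G_x/2, F, G]] = [[0, -17/4, -33/4], [-17/4, 433/144, 187/48], [-33/4, 187/48, 137/16]]; det M2 = -689/8
det M1 - det M2 = -9; K = -9 / (761/72)^2 = -46656/579121


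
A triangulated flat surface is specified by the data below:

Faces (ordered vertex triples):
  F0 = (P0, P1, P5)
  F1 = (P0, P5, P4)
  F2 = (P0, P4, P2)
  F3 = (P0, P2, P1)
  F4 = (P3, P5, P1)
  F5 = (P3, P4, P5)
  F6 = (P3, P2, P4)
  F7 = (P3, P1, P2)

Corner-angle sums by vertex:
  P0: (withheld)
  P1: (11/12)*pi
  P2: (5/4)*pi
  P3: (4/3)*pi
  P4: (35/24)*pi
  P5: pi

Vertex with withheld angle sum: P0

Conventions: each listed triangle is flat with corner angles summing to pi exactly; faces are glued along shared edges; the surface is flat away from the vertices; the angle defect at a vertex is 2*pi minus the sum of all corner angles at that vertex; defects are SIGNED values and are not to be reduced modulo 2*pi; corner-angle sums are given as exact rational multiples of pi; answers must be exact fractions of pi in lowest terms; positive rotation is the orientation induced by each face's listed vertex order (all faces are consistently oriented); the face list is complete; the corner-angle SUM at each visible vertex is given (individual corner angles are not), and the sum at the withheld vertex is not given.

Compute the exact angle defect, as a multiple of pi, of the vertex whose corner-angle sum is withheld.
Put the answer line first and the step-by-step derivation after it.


Answer: defect(P0) = -pi/24

V = 6, E = 12, F = 8; chi = V - E + F = 2
Gauss-Bonnet: total defect = 2*pi*chi = 4*pi; visible defects sum to (97/24)*pi


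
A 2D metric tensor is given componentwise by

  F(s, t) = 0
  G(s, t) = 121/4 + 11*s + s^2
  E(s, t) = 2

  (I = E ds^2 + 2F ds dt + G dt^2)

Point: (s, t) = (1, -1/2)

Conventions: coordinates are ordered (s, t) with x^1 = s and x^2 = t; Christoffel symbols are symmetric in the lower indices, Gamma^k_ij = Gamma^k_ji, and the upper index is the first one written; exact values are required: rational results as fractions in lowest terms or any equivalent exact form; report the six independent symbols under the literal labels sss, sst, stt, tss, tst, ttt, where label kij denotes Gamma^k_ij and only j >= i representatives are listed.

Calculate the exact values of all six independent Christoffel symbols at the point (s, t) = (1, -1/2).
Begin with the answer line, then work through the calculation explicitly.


Answer: Gamma_sss = 0, Gamma_sst = 0, Gamma_stt = -13/4, Gamma_tss = 0, Gamma_tst = 2/13, Gamma_ttt = 0

E = 2, F = 0, G = 169/4 at the point
E_s = 0, E_t = 0, F_s = 0, F_t = 0, G_s = 13, G_t = 0
EG - F^2 = 169/2;  g^inv = (2/169) * [[169/4, 0], [0, 2]]
first-kind symbols [ij,l] = (1/2)(d_i g_jl + d_j g_il - d_l g_ij): [ss,s] = E_s/2 = 0, [ss,t] = F_s - E_t/2 = 0, [st,s] = E_t/2 = 0, [st,t] = G_s/2 = 13/2, [tt,s] = F_t - G_s/2 = -13/2, [tt,t] = G_t/2 = 0
Gamma^s_ij = (G*[ij,s] - F*[ij,t])/(EG - F^2), Gamma^t_ij = (E*[ij,t] - F*[ij,s])/(EG - F^2)
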